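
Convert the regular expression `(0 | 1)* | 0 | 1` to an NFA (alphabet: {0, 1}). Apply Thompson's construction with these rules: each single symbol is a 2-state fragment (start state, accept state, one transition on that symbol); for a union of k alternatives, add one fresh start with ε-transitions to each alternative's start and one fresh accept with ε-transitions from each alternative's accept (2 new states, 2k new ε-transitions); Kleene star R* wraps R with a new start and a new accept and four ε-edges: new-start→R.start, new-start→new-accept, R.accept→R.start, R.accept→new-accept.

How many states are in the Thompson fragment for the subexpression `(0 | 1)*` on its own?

Fragment for `(0 | 1)*`:
Each of the 2 symbol leaves contributes a 2-state fragment.
  0 | 1 — 6 states
  (0 | 1)* — 8 states

8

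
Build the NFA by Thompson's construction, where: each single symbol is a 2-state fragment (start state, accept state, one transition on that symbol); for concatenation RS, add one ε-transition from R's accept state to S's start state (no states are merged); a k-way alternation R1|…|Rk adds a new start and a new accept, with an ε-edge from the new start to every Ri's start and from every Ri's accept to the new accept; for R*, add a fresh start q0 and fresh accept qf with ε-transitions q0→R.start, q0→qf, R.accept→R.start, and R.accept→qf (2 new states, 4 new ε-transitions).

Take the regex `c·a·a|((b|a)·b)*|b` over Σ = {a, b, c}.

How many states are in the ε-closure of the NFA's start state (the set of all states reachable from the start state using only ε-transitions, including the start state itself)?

Compute the ε-closure size of each fragment's start state recursively; a symbol fragment's start has no outgoing ε-edge, so its closure is just itself (size 1).
  c·a·a — same as the first factor's closure: C = 1
  b|a — new start ε-reaches every alternative's start; none of them accept ε, so the new accept is not reached: C = 1 + 1 + 1 = 3
  (b|a)·b — C equals the left operand's closure size = 3 (its accept is not ε-reachable, so the closure stops there)
  ((b|a)·b)* — the star's fresh start ε-reaches both the body's start and the fresh accept: C = 2 + 3 = 5
  c·a·a|((b|a)·b)*|b — new start ε-reaches every alternative's start; at least one alternative accepts ε, so the union's new accept is reached too: C = 1 + 1 + 5 + 1 + 1 = 9

9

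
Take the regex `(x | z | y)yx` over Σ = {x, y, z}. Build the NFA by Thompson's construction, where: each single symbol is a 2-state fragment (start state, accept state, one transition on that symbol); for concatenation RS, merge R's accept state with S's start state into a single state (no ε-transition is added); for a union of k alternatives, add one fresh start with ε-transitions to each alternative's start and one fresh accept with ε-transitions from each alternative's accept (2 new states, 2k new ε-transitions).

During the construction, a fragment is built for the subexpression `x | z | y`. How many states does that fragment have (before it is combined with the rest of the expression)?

Fragment for `x | z | y`:
Each of the 3 symbol leaves contributes a 2-state fragment.
  x | z | y = 8 states

8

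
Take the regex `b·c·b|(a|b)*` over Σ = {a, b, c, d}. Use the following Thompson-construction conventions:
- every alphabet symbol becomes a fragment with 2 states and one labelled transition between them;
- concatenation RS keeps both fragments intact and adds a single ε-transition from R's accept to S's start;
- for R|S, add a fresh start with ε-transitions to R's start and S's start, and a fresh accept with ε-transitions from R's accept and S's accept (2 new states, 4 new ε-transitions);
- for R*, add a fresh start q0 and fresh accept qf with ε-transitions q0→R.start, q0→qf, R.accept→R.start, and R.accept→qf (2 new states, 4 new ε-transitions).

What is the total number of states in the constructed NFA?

16

By structural recursion:
Each of the 5 symbol leaves contributes a 2-state fragment.
  b·c·b — 6 states
  a|b — 6 states
  (a|b)* — 8 states
  b·c·b|(a|b)* — 16 states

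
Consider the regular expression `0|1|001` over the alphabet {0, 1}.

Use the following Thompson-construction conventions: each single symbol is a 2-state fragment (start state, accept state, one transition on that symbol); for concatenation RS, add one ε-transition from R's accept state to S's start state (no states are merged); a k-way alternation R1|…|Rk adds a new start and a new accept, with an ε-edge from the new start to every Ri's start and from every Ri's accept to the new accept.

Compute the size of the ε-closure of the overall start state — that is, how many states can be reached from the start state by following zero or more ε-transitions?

4

Work bottom-up. For each fragment F, track |ε-closure(F.start)| and whether F's accept lies in that closure (i.e. whether F accepts ε). A single-symbol fragment has closure size 1 and does not accept ε.
  001 — C equals the left operand's closure size = 1 (its accept is not ε-reachable, so the closure stops there)
  0|1|001 — C = 1 + 1 + 1 + 1 = 4 (the new accept is not ε-reachable since no branch accepts ε)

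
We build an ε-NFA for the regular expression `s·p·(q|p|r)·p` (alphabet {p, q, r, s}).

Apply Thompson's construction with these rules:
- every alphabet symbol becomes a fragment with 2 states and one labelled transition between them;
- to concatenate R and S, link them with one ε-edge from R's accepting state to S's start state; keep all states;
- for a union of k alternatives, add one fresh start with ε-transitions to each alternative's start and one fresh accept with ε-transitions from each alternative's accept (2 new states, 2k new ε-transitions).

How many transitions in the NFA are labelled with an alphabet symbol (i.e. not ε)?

6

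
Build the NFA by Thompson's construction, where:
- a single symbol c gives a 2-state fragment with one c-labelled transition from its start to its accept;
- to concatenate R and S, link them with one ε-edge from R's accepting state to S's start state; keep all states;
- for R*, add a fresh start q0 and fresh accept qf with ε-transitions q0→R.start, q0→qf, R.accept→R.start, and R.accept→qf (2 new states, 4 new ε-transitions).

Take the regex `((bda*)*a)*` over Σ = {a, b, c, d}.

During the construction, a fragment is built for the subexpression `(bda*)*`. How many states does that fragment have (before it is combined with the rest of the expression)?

Fragment for `(bda*)*`:
Each of the 3 symbol leaves contributes a 2-state fragment.
  a* → 4 states
  bda* → 8 states
  (bda*)* → 10 states

10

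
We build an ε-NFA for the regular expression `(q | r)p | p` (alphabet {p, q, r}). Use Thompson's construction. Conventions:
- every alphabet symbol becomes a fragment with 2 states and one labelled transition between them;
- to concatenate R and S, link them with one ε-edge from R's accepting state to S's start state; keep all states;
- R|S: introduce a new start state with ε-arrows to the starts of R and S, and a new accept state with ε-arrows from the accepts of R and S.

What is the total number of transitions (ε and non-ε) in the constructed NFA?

13

Bottom-up over the parse tree:
Each of the 4 symbol leaves contributes 1 transition (1 symbol, 0 ε).
  q | r → 6 transitions (2 symbol, 4 ε)
  (q | r)p → 8 transitions (3 symbol, 5 ε)
  (q | r)p | p → 13 transitions (4 symbol, 9 ε)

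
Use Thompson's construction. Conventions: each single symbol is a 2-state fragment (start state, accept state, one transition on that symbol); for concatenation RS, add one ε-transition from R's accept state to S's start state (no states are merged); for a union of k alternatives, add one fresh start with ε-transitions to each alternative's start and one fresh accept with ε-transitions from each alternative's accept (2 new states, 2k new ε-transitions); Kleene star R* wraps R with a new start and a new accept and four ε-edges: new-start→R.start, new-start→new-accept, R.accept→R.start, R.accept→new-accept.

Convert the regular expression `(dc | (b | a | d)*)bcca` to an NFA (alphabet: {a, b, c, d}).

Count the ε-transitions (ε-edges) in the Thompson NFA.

By structural recursion:
Each of the 9 symbol leaves contributes 0 ε-transitions.
  dc → 1 ε-transition
  b | a | d → 6 ε-transitions
  (b | a | d)* → 10 ε-transitions
  dc | (b | a | d)* → 15 ε-transitions
  (dc | (b | a | d)*)bcca → 19 ε-transitions

19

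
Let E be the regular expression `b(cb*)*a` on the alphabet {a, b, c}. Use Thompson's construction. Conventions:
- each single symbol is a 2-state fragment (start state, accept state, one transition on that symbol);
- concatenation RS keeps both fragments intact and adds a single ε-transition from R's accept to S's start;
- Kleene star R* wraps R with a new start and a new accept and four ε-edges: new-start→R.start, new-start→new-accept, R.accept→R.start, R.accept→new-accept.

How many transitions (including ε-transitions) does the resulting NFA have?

15

Bottom-up over the parse tree:
Each of the 4 symbol leaves contributes 1 transition (1 symbol, 0 ε).
  b* = 5 transitions (1 symbol, 4 ε)
  cb* = 7 transitions (2 symbol, 5 ε)
  (cb*)* = 11 transitions (2 symbol, 9 ε)
  b(cb*)*a = 15 transitions (4 symbol, 11 ε)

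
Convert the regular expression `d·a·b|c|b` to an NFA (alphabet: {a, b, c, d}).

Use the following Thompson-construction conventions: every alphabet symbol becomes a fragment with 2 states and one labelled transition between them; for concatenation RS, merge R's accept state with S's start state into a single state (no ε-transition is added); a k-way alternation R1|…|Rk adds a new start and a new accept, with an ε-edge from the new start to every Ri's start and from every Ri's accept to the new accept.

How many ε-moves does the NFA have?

6

Per subexpression:
Each of the 5 symbol leaves contributes 0 ε-transitions.
  d·a·b = 0 ε-transitions
  d·a·b|c|b = 6 ε-transitions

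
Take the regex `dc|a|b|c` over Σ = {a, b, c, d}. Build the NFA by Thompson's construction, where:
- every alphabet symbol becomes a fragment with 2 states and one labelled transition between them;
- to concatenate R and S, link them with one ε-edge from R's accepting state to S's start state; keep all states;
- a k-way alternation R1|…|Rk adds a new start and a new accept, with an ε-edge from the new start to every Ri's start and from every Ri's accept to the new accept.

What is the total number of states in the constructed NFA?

12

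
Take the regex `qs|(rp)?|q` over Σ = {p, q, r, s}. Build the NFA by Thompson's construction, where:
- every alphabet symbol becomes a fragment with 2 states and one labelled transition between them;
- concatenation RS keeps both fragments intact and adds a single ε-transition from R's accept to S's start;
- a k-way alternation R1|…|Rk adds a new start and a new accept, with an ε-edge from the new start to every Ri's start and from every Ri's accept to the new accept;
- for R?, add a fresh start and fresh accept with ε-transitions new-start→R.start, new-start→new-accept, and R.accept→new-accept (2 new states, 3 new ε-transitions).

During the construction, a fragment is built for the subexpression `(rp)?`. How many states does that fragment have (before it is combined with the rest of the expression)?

6

Fragment for `(rp)?`:
Each of the 2 symbol leaves contributes a 2-state fragment.
  rp : 4 states
  (rp)? : 6 states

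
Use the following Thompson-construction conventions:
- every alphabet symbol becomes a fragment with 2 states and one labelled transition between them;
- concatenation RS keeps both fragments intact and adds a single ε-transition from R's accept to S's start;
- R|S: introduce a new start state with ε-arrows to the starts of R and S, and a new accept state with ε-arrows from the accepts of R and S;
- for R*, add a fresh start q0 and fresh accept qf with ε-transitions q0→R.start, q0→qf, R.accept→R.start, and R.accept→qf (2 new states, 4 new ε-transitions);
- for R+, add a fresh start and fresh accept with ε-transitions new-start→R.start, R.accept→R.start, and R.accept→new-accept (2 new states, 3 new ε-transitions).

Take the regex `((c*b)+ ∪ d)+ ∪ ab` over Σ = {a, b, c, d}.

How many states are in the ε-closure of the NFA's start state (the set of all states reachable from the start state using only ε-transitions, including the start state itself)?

10

Compute the ε-closure size of each fragment's start state recursively; a symbol fragment's start has no outgoing ε-edge, so its closure is just itself (size 1).
  c* → the star's fresh start ε-reaches both the body's start and the fresh accept: C = 2 + 1 = 3
  c*b → C = 3 + 1 = 4 (closure spills across the concat boundary because the left factor accepts ε)
  (c*b)+ → new start ε-reaches only the body's start; the new accept needs a symbol first: C = 1 + 4 = 5
  (c*b)+ ∪ d → C = 1 + 5 + 1 = 7 (the new accept is not ε-reachable since no branch accepts ε)
  ((c*b)+ ∪ d)+ → new start ε-reaches only the body's start; the new accept needs a symbol first: C = 1 + 7 = 8
  ab → same as the first factor's closure: C = 1
  ((c*b)+ ∪ d)+ ∪ ab → new start ε-reaches every alternative's start; none of them accept ε, so the new accept is not reached: C = 1 + 8 + 1 = 10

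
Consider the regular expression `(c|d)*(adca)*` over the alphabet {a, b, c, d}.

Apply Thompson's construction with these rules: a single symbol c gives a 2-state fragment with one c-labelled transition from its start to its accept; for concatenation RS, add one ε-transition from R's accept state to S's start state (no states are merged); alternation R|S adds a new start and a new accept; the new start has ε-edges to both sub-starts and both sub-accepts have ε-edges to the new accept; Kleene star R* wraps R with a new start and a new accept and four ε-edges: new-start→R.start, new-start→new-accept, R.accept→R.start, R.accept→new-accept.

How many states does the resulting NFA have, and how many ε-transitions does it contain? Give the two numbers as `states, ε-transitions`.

18, 16

Per subexpression:
Each of the 6 symbol leaves contributes 2 states and 0 ε-transitions.
  c|d : 6 states, 4 ε-transitions
  (c|d)* : 8 states, 8 ε-transitions
  adca : 8 states, 3 ε-transitions
  (adca)* : 10 states, 7 ε-transitions
  (c|d)*(adca)* : 18 states, 16 ε-transitions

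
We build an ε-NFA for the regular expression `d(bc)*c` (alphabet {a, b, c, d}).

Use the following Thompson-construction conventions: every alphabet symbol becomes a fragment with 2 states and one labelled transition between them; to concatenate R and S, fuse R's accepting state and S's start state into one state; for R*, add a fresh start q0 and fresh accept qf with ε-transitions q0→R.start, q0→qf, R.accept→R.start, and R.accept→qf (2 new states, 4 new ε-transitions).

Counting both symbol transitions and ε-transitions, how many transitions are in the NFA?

By structural recursion:
Each of the 4 symbol leaves contributes 1 transition (1 symbol, 0 ε).
  bc — 2 transitions (2 symbol, 0 ε)
  (bc)* — 6 transitions (2 symbol, 4 ε)
  d(bc)*c — 8 transitions (4 symbol, 4 ε)

8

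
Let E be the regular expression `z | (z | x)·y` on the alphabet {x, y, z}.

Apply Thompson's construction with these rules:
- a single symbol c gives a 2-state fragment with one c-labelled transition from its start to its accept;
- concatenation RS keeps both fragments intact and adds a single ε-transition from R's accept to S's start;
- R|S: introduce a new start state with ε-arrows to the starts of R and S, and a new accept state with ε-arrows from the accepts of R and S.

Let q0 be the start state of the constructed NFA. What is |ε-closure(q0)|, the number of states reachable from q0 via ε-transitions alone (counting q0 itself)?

5

Let C(F) = |ε-closure(F.start)| within fragment F, and note whether F accepts ε. Symbol fragments have C = 1 and do not accept ε. Then:
  z | x — new start ε-reaches every alternative's start; none of them accept ε, so the new accept is not reached: C = 1 + 1 + 1 = 3
  (z | x)·y — same as the first factor's closure: C = 3
  z | (z | x)·y — new start ε-reaches every alternative's start; none of them accept ε, so the new accept is not reached: C = 1 + 1 + 3 = 5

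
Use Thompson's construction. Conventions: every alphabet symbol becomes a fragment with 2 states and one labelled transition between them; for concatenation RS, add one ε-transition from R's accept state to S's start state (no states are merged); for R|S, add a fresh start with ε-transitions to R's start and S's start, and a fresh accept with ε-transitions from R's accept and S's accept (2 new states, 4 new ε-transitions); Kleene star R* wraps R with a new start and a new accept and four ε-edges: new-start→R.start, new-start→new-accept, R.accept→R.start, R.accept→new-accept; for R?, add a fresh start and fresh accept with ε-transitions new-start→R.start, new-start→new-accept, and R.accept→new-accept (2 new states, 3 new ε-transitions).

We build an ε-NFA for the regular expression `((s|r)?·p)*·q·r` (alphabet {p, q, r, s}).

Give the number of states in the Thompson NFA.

16

By structural recursion:
Each of the 5 symbol leaves contributes a 2-state fragment.
  s|r → 6 states
  (s|r)? → 8 states
  (s|r)?·p → 10 states
  ((s|r)?·p)* → 12 states
  ((s|r)?·p)*·q·r → 16 states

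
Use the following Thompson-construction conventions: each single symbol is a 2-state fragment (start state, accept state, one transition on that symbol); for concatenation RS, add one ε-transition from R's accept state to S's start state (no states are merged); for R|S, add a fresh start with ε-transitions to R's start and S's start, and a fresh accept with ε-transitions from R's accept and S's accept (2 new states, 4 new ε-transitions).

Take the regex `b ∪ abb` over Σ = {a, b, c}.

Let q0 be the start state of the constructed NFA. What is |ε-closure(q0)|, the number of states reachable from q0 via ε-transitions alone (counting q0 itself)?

Compute the ε-closure size of each fragment's start state recursively; a symbol fragment's start has no outgoing ε-edge, so its closure is just itself (size 1).
  abb → |ε-closure| equals the left operand's closure size = 1 (its accept is not ε-reachable, so the closure stops there)
  b ∪ abb → new start ε-reaches every alternative's start; none of them accept ε, so the new accept is not reached: |ε-closure| = 1 + 1 + 1 = 3

3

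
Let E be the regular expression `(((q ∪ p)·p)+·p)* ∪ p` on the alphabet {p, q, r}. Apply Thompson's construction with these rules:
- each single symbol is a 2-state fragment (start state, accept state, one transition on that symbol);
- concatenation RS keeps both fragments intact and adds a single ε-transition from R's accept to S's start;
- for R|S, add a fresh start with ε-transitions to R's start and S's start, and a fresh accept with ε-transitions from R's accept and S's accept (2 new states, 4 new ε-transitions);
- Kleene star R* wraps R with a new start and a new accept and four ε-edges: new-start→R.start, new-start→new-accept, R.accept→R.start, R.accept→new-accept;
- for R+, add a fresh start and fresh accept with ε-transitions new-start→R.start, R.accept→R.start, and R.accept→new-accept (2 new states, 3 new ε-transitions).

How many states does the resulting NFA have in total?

Bottom-up over the parse tree:
Each of the 5 symbol leaves contributes a 2-state fragment.
  q ∪ p : 6 states
  (q ∪ p)·p : 8 states
  ((q ∪ p)·p)+ : 10 states
  ((q ∪ p)·p)+·p : 12 states
  (((q ∪ p)·p)+·p)* : 14 states
  (((q ∪ p)·p)+·p)* ∪ p : 18 states

18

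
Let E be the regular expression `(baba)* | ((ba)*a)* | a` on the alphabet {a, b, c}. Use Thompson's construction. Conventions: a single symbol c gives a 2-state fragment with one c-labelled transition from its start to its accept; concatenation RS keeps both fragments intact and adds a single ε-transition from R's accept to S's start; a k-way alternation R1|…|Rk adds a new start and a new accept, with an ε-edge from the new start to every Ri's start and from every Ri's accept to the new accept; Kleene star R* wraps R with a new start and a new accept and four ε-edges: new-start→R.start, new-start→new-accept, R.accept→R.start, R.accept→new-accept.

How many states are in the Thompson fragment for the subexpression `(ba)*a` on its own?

8

Fragment for `(ba)*a`:
Each of the 3 symbol leaves contributes a 2-state fragment.
  ba — 4 states
  (ba)* — 6 states
  (ba)*a — 8 states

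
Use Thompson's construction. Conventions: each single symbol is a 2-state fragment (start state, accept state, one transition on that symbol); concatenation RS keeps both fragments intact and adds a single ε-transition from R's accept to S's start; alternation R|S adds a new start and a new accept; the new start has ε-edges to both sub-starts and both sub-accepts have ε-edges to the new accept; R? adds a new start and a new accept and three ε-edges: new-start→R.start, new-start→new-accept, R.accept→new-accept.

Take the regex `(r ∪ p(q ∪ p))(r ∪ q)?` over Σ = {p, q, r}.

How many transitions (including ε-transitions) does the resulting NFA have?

Recursing over subexpressions:
Each of the 6 symbol leaves contributes 1 transition (1 symbol, 0 ε).
  q ∪ p = 6 transitions (2 symbol, 4 ε)
  p(q ∪ p) = 8 transitions (3 symbol, 5 ε)
  r ∪ p(q ∪ p) = 13 transitions (4 symbol, 9 ε)
  r ∪ q = 6 transitions (2 symbol, 4 ε)
  (r ∪ q)? = 9 transitions (2 symbol, 7 ε)
  (r ∪ p(q ∪ p))(r ∪ q)? = 23 transitions (6 symbol, 17 ε)

23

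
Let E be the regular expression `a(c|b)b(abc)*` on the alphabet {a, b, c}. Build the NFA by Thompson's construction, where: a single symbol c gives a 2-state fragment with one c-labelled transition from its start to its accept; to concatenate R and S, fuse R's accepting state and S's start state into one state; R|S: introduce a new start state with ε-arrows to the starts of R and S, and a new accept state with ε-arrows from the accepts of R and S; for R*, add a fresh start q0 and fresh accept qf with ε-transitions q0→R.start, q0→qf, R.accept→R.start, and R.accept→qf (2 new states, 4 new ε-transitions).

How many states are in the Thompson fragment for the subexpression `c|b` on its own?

6

Fragment for `c|b`:
Each of the 2 symbol leaves contributes a 2-state fragment.
  c|b : 6 states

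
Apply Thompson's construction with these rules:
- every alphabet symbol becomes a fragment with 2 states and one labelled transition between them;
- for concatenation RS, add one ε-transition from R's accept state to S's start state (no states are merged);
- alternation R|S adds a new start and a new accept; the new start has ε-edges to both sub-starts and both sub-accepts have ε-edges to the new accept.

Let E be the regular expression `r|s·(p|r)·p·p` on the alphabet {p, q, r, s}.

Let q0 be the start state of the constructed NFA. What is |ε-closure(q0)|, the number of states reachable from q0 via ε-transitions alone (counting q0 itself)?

3

Work bottom-up. For each fragment F, track |ε-closure(F.start)| and whether F's accept lies in that closure (i.e. whether F accepts ε). A single-symbol fragment has closure size 1 and does not accept ε.
  p|r : new start ε-reaches every alternative's start; none of them accept ε, so the new accept is not reached: |ε-closure| = 1 + 1 + 1 = 3
  s·(p|r)·p·p : |ε-closure| equals the left operand's closure size = 1 (its accept is not ε-reachable, so the closure stops there)
  r|s·(p|r)·p·p : |ε-closure| = 1 + 1 + 1 = 3 (the new accept is not ε-reachable since no branch accepts ε)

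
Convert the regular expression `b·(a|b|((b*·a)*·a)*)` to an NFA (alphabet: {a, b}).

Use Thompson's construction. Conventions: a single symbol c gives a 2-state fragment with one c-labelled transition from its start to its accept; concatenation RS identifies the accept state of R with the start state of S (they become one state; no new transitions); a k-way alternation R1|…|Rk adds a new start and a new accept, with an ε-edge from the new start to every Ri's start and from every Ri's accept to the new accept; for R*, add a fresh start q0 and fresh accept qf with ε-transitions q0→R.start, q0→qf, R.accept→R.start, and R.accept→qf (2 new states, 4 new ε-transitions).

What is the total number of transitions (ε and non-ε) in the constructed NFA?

Bottom-up over the parse tree:
Each of the 6 symbol leaves contributes 1 transition (1 symbol, 0 ε).
  b* : 5 transitions (1 symbol, 4 ε)
  b*·a : 6 transitions (2 symbol, 4 ε)
  (b*·a)* : 10 transitions (2 symbol, 8 ε)
  (b*·a)*·a : 11 transitions (3 symbol, 8 ε)
  ((b*·a)*·a)* : 15 transitions (3 symbol, 12 ε)
  a|b|((b*·a)*·a)* : 23 transitions (5 symbol, 18 ε)
  b·(a|b|((b*·a)*·a)*) : 24 transitions (6 symbol, 18 ε)

24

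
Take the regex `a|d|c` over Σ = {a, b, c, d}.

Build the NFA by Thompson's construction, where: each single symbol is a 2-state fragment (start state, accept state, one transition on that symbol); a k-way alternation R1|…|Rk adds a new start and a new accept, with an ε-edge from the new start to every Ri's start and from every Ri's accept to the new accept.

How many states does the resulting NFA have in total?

8

Recursing over subexpressions:
Each of the 3 symbol leaves contributes a 2-state fragment.
  a|d|c → 8 states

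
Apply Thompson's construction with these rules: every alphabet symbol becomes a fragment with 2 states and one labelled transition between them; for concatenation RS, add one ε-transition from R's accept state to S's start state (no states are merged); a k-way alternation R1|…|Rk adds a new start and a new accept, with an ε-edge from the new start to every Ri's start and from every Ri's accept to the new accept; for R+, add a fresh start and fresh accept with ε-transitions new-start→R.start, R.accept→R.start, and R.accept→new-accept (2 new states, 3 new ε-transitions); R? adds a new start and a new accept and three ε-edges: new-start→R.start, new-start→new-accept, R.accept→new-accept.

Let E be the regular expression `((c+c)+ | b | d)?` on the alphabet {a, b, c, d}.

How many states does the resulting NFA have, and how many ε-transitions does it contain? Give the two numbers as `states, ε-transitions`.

16, 16

Per subexpression:
Each of the 4 symbol leaves contributes 2 states and 0 ε-transitions.
  c+ → 4 states, 3 ε-transitions
  c+c → 6 states, 4 ε-transitions
  (c+c)+ → 8 states, 7 ε-transitions
  (c+c)+ | b | d → 14 states, 13 ε-transitions
  ((c+c)+ | b | d)? → 16 states, 16 ε-transitions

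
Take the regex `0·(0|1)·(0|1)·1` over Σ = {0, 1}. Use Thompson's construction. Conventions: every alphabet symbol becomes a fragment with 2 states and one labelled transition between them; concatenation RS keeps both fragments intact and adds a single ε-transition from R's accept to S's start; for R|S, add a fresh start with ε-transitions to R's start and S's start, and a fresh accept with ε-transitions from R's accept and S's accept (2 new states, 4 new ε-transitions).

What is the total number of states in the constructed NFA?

Bottom-up over the parse tree:
Each of the 6 symbol leaves contributes a 2-state fragment.
  0|1 = 6 states
  0|1 = 6 states
  0·(0|1)·(0|1)·1 = 16 states

16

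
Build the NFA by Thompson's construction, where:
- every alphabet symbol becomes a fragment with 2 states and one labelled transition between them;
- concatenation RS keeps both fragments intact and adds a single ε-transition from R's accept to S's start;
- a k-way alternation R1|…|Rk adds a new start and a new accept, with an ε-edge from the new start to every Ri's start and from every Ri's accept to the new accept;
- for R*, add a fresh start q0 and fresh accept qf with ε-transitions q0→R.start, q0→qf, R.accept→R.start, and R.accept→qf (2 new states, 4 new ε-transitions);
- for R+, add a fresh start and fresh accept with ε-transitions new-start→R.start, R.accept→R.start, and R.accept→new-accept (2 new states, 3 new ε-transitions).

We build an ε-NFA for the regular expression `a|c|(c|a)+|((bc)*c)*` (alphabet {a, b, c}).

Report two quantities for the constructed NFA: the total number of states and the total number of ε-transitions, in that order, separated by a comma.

By structural recursion:
Each of the 7 symbol leaves contributes 2 states and 0 ε-transitions.
  c|a — 6 states, 4 ε-transitions
  (c|a)+ — 8 states, 7 ε-transitions
  bc — 4 states, 1 ε-transition
  (bc)* — 6 states, 5 ε-transitions
  (bc)*c — 8 states, 6 ε-transitions
  ((bc)*c)* — 10 states, 10 ε-transitions
  a|c|(c|a)+|((bc)*c)* — 24 states, 25 ε-transitions

24, 25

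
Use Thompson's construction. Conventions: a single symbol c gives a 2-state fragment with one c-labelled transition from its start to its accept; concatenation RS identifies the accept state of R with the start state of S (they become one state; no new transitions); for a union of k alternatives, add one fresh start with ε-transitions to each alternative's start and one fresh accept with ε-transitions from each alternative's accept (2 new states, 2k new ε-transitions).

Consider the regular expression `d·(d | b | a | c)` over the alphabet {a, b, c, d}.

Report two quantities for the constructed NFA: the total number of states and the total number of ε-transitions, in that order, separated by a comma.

11, 8

Per subexpression:
Each of the 5 symbol leaves contributes 2 states and 0 ε-transitions.
  d | b | a | c — 10 states, 8 ε-transitions
  d·(d | b | a | c) — 11 states, 8 ε-transitions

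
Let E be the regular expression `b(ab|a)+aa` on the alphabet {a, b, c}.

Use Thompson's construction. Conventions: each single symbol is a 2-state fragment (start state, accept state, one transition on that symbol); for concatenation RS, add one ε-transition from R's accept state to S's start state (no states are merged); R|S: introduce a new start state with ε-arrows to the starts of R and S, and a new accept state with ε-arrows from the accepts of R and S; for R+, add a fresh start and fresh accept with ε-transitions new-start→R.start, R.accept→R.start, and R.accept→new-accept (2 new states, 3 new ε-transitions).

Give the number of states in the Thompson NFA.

Bottom-up over the parse tree:
Each of the 6 symbol leaves contributes a 2-state fragment.
  ab = 4 states
  ab|a = 8 states
  (ab|a)+ = 10 states
  b(ab|a)+aa = 16 states

16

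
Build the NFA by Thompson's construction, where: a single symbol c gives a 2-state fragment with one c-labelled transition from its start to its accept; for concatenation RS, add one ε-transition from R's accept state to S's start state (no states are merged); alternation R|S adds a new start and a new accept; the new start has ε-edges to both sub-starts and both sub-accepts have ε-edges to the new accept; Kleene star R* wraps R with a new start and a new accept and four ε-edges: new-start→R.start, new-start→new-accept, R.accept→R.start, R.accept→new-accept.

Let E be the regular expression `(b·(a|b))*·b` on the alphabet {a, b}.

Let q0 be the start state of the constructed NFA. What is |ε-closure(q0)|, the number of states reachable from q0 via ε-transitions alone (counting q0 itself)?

Compute the ε-closure size of each fragment's start state recursively; a symbol fragment's start has no outgoing ε-edge, so its closure is just itself (size 1).
  a|b : |ε-closure| = 1 + 1 + 1 = 3 (the new accept is not ε-reachable since no branch accepts ε)
  b·(a|b) : same as the first factor's closure: |ε-closure| = 1
  (b·(a|b))* : new start has ε-edges to the inner start and to the new accept, so |ε-closure| = 2 + 1 = 3
  (b·(a|b))*·b : the left operand accepts ε, so the closure extends into the next operand (via the concat ε-link); |ε-closure| = 3 + 1 = 4

4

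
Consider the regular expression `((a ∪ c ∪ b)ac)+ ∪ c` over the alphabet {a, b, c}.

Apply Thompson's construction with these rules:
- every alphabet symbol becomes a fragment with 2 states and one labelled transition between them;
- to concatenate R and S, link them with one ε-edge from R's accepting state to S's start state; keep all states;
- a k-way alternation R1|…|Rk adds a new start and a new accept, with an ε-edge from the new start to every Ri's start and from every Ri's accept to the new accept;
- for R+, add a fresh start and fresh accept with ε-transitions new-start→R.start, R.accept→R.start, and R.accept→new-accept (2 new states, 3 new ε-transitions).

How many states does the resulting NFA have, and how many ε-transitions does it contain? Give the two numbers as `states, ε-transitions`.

Building bottom-up:
Each of the 6 symbol leaves contributes 2 states and 0 ε-transitions.
  a ∪ c ∪ b — 8 states, 6 ε-transitions
  (a ∪ c ∪ b)ac — 12 states, 8 ε-transitions
  ((a ∪ c ∪ b)ac)+ — 14 states, 11 ε-transitions
  ((a ∪ c ∪ b)ac)+ ∪ c — 18 states, 15 ε-transitions

18, 15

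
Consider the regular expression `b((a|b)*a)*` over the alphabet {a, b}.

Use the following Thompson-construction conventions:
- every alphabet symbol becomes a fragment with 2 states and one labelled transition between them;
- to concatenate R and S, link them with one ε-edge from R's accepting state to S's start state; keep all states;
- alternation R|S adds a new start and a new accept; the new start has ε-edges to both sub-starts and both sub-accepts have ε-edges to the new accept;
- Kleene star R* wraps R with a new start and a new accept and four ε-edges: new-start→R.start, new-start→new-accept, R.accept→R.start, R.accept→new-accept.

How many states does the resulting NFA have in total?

Recursing over subexpressions:
Each of the 4 symbol leaves contributes a 2-state fragment.
  a|b — 6 states
  (a|b)* — 8 states
  (a|b)*a — 10 states
  ((a|b)*a)* — 12 states
  b((a|b)*a)* — 14 states

14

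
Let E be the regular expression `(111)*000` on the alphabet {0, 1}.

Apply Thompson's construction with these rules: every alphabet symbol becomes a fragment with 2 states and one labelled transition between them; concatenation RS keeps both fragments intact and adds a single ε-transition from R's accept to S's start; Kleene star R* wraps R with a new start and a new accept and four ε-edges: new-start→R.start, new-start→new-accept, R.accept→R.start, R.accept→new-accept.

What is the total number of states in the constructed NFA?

14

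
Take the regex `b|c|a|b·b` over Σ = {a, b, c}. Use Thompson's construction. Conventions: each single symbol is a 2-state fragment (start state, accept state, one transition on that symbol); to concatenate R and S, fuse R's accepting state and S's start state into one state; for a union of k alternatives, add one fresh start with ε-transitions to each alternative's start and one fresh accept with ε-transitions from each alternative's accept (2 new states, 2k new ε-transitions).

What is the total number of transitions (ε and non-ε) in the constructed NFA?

Recursing over subexpressions:
Each of the 5 symbol leaves contributes 1 transition (1 symbol, 0 ε).
  b·b → 2 transitions (2 symbol, 0 ε)
  b|c|a|b·b → 13 transitions (5 symbol, 8 ε)

13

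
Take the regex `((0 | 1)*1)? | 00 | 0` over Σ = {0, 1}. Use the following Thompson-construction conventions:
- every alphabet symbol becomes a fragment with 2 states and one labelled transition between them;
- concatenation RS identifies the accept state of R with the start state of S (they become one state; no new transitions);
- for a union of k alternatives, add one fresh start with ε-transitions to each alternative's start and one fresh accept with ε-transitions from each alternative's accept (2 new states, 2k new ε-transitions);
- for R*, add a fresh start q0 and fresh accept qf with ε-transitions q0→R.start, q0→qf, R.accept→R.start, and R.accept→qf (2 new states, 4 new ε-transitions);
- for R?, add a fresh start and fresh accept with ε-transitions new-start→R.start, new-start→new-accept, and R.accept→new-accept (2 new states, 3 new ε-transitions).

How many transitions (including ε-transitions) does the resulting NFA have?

Bottom-up over the parse tree:
Each of the 6 symbol leaves contributes 1 transition (1 symbol, 0 ε).
  0 | 1 : 6 transitions (2 symbol, 4 ε)
  (0 | 1)* : 10 transitions (2 symbol, 8 ε)
  (0 | 1)*1 : 11 transitions (3 symbol, 8 ε)
  ((0 | 1)*1)? : 14 transitions (3 symbol, 11 ε)
  00 : 2 transitions (2 symbol, 0 ε)
  ((0 | 1)*1)? | 00 | 0 : 23 transitions (6 symbol, 17 ε)

23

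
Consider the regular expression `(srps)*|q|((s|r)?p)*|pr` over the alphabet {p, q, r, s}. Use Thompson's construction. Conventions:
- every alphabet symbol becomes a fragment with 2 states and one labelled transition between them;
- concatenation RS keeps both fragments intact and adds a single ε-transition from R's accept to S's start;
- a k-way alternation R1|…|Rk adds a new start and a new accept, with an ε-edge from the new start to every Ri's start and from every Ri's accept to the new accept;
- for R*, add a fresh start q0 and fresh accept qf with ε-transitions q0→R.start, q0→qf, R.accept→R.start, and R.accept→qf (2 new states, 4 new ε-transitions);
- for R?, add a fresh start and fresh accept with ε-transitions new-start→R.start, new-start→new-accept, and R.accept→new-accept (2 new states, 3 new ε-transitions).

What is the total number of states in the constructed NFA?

Recursing over subexpressions:
Each of the 10 symbol leaves contributes a 2-state fragment.
  srps — 8 states
  (srps)* — 10 states
  s|r — 6 states
  (s|r)? — 8 states
  (s|r)?p — 10 states
  ((s|r)?p)* — 12 states
  pr — 4 states
  (srps)*|q|((s|r)?p)*|pr — 30 states

30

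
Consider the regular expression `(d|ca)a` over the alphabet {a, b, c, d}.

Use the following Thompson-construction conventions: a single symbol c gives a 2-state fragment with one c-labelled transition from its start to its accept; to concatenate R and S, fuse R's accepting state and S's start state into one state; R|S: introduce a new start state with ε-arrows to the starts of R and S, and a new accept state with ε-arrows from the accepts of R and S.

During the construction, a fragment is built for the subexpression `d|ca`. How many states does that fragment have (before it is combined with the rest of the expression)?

7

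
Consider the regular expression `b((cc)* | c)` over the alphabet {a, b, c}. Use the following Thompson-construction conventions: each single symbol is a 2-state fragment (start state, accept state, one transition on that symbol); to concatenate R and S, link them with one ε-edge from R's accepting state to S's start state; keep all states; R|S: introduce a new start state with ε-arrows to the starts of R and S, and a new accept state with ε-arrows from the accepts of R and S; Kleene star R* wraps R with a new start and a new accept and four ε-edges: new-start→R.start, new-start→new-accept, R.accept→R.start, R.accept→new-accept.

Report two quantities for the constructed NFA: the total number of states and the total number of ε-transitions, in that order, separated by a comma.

12, 10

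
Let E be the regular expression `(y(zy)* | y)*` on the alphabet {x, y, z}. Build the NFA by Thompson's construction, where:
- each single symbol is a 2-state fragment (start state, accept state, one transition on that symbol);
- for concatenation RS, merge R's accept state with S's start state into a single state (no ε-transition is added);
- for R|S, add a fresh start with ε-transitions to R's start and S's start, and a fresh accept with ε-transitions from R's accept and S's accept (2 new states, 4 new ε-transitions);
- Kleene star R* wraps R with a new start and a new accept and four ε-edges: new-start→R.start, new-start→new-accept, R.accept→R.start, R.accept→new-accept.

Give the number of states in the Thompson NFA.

By structural recursion:
Each of the 4 symbol leaves contributes a 2-state fragment.
  zy — 3 states
  (zy)* — 5 states
  y(zy)* — 6 states
  y(zy)* | y — 10 states
  (y(zy)* | y)* — 12 states

12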